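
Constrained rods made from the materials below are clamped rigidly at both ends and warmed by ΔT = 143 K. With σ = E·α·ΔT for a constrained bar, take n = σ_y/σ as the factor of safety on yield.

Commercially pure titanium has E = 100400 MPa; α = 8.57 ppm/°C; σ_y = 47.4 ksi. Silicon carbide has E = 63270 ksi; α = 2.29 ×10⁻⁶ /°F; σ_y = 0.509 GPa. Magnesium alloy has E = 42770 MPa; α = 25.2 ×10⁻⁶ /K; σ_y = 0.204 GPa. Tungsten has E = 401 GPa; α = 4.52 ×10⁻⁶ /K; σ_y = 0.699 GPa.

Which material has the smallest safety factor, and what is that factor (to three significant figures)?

magnesium alloy, n = 1.32

With everything in SI (GPa, ×10⁻⁶/K, MPa):
  commercially pure titanium: E = 100.4, α = 8.57, σ_y = 326.8 → σ = 123 MPa, n = 2.66
  silicon carbide: E = 436.2, α = 4.12, σ_y = 509.0 → σ = 257 MPa, n = 1.98
  magnesium alloy: E = 42.77, α = 25.2, σ_y = 204.0 → σ = 154 MPa, n = 1.32
  tungsten: E = 401.0, α = 4.52, σ_y = 699.0 → σ = 259 MPa, n = 2.70
Magnesium alloy has the lowest safety factor, n = 1.32.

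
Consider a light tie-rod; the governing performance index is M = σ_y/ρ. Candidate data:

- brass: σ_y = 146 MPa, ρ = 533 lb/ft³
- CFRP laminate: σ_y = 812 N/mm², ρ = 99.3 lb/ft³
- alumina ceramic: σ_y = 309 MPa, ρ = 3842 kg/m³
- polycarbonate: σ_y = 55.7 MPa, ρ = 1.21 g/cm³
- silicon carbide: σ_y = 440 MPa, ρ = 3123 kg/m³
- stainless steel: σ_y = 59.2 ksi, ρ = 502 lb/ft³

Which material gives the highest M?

After converting to SI:
  brass: σ_y = 146.0 MPa, ρ = 8538 kg/m³
  CFRP laminate: σ_y = 812.0 MPa, ρ = 1591 kg/m³
  alumina ceramic: σ_y = 309.0 MPa, ρ = 3842 kg/m³
  polycarbonate: σ_y = 55.70 MPa, ρ = 1210 kg/m³
  silicon carbide: σ_y = 440.0 MPa, ρ = 3123 kg/m³
  stainless steel: σ_y = 408.2 MPa, ρ = 8041 kg/m³
  CFRP laminate: M = 510 kN·m/kg
  silicon carbide: M = 141 kN·m/kg
  alumina ceramic: M = 80.4 kN·m/kg
  stainless steel: M = 50.8 kN·m/kg
  polycarbonate: M = 46.0 kN·m/kg
  brass: M = 17.1 kN·m/kg
The maximum is for CFRP laminate.

CFRP laminate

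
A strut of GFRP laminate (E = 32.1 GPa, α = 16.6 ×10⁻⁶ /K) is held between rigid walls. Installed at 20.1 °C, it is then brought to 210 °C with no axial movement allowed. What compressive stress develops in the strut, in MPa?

ΔT = 189.9 K. Constrained thermal stress σ = E·α·ΔT = 32.10×10³ MPa × 16.6×10⁻⁶ × 189.9 = 101 MPa (compressive).

101 MPa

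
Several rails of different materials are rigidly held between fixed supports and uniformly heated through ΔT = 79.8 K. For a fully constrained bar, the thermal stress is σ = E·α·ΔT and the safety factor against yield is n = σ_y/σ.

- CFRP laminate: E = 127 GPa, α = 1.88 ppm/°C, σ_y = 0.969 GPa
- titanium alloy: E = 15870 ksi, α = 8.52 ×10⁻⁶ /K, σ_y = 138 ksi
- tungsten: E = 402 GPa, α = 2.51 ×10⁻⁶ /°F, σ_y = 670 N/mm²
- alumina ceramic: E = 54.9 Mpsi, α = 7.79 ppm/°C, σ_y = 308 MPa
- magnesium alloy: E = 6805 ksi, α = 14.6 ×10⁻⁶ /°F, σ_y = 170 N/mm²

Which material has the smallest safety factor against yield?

alumina ceramic

In consistent units (E in GPa, α in ×10⁻⁶/K, σ_y in MPa):
  CFRP laminate: E = 127.0, α = 1.88, σ_y = 969.0 → σ = 19.1 MPa, n = 50.9
  titanium alloy: E = 109.4, α = 8.52, σ_y = 951.5 → σ = 74.4 MPa, n = 12.8
  tungsten: E = 402.0, α = 4.52, σ_y = 670.0 → σ = 145 MPa, n = 4.62
  alumina ceramic: E = 378.5, α = 7.79, σ_y = 308.0 → σ = 235 MPa, n = 1.31
  magnesium alloy: E = 46.92, α = 26.3, σ_y = 170.0 → σ = 98.4 MPa, n = 1.73
Smallest n: alumina ceramic with n = 1.31.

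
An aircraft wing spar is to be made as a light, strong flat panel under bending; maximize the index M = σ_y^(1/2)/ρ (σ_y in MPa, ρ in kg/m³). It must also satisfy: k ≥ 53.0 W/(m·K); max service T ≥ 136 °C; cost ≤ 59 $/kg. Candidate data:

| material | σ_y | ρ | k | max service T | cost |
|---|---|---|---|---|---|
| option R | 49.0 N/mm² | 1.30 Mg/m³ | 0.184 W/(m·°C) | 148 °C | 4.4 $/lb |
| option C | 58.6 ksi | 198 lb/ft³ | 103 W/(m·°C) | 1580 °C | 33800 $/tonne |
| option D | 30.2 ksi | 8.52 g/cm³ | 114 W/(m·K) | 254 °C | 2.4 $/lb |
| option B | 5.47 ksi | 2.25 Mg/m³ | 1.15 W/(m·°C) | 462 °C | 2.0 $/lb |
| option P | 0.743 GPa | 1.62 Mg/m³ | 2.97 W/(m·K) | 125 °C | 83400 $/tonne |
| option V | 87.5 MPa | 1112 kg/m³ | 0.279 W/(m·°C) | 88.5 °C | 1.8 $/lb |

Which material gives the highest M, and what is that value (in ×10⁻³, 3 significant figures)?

option C, M = 6.34×10⁻³

Screen on constraints: k ≥ 53.0 W/(m·K); max service T ≥ 136 °C; cost ≤ 59 $/kg. Survivors: option C, option D.
Normalizing units and computing the index:
  option C: σ_y = 404.0 MPa, ρ = 3172 kg/m³
  option D: σ_y = 208.2 MPa, ρ = 8520 kg/m³
  option C: M = 6.34×10⁻³
  option D: M = 1.69×10⁻³
Option C ranks first.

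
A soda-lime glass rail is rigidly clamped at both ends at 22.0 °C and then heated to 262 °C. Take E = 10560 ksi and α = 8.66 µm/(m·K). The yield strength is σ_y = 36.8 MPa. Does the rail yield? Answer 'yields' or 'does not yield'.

E = 10560 ksi = 72.81 GPa.
ΔT = 240.0 K. Constrained thermal stress σ = E·α·ΔT = 72.81×10³ MPa × 8.66×10⁻⁶ × 240.0 = 151 MPa (compressive).
Compare to σ_y = 36.8 MPa: σ ≥ σ_y, so it yields.

yields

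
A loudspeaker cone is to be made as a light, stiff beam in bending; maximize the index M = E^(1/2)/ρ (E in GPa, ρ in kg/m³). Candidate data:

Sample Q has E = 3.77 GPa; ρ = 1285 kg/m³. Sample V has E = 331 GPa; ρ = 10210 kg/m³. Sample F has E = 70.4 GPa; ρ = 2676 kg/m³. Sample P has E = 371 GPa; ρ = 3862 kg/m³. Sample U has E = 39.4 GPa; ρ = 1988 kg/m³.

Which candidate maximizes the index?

sample P

Evaluate M for each candidate:
  sample P: M = 4.99×10⁻³
  sample U: M = 3.16×10⁻³
  sample F: M = 3.14×10⁻³
  sample V: M = 1.78×10⁻³
  sample Q: M = 1.51×10⁻³
Sample P ranks first.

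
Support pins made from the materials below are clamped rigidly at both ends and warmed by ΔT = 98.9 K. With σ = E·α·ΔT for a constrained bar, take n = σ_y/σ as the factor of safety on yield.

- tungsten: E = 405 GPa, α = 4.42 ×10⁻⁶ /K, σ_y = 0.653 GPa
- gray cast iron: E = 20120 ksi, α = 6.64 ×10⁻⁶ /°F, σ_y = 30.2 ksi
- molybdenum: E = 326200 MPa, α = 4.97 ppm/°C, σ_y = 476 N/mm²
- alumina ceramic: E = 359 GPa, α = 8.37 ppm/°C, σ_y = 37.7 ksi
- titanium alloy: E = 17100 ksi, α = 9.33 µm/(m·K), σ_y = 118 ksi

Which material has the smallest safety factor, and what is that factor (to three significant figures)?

alumina ceramic, n = 0.875

In consistent units (E in GPa, α in ×10⁻⁶/K, σ_y in MPa):
  tungsten: E = 405.0, α = 4.42, σ_y = 653.0 → σ = 177 MPa, n = 3.69
  gray cast iron: E = 138.7, α = 12.0, σ_y = 208.2 → σ = 164 MPa, n = 1.27
  molybdenum: E = 326.2, α = 4.97, σ_y = 476.0 → σ = 160 MPa, n = 2.97
  alumina ceramic: E = 359.0, α = 8.37, σ_y = 259.9 → σ = 297 MPa, n = 0.875
  titanium alloy: E = 117.9, α = 9.33, σ_y = 813.6 → σ = 109 MPa, n = 7.48
The minimum is alumina ceramic at n = 0.875.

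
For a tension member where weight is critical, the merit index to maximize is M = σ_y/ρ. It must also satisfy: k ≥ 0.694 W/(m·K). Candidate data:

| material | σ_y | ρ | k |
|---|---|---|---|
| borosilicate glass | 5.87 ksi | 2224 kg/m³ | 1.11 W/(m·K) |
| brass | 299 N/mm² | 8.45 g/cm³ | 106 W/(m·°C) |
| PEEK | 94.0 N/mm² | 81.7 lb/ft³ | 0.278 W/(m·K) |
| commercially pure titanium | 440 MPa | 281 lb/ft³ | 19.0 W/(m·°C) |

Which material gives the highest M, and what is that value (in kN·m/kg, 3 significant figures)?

Screen on constraints: k ≥ 0.694 W/(m·K). Survivors: borosilicate glass, brass, commercially pure titanium.
In SI units:
  borosilicate glass: σ_y = 40.47 MPa, ρ = 2224 kg/m³
  brass: σ_y = 299.0 MPa, ρ = 8450 kg/m³
  commercially pure titanium: σ_y = 440.0 MPa, ρ = 4501 kg/m³
  commercially pure titanium: M = 97.8 kN·m/kg
  brass: M = 35.4 kN·m/kg
  borosilicate glass: M = 18.2 kN·m/kg
Highest index: commercially pure titanium.

commercially pure titanium, M = 97.8 kN·m/kg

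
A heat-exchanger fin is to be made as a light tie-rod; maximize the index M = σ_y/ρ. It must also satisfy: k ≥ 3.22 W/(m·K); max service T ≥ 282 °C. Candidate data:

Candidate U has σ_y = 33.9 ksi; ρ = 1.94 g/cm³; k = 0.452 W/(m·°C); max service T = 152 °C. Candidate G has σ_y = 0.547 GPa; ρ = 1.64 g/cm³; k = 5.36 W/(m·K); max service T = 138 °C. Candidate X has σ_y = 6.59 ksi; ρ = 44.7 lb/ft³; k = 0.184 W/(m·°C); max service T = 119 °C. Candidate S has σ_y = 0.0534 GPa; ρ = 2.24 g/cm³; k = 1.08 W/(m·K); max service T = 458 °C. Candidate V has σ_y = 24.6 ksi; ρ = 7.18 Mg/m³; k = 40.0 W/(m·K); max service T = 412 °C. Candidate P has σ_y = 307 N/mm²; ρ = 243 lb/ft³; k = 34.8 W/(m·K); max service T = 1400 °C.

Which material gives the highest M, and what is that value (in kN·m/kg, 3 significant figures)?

Screen on constraints: k ≥ 3.22 W/(m·K); max service T ≥ 282 °C. Survivors: candidate V, candidate P.
In SI units:
  candidate V: σ_y = 169.6 MPa, ρ = 7180 kg/m³
  candidate P: σ_y = 307.0 MPa, ρ = 3892 kg/m³
  candidate P: M = 78.9 kN·m/kg
  candidate V: M = 23.6 kN·m/kg
Candidate P has the largest M.

candidate P, M = 78.9 kN·m/kg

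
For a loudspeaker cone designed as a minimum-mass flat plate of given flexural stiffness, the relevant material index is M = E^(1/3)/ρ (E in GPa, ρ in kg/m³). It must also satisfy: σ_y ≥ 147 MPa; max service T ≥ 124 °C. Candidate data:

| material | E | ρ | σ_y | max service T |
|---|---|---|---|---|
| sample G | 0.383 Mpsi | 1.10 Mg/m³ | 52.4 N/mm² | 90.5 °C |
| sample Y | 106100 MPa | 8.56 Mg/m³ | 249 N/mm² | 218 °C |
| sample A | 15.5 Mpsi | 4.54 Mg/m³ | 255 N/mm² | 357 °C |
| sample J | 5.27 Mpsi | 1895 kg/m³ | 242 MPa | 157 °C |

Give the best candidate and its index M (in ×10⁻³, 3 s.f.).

Screen on constraints: σ_y ≥ 147 MPa; max service T ≥ 124 °C. Survivors: sample Y, sample A, sample J.
After converting to SI:
  sample Y: E = 106.1 GPa, ρ = 8560 kg/m³
  sample A: E = 106.9 GPa, ρ = 4540 kg/m³
  sample J: E = 36.34 GPa, ρ = 1895 kg/m³
  sample J: M = 1.75×10⁻³
  sample A: M = 1.05×10⁻³
  sample Y: M = 0.553×10⁻³
Highest index: sample J.

sample J, M = 1.75×10⁻³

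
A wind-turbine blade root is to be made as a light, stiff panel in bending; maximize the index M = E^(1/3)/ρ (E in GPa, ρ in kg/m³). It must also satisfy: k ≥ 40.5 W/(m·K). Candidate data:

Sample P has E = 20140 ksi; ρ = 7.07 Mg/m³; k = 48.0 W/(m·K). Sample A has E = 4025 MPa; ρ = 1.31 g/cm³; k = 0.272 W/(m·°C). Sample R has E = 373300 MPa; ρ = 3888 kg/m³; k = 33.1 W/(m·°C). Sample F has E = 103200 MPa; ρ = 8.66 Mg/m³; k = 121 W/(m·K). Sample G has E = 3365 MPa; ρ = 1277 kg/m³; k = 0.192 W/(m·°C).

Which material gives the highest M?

Screen on constraints: k ≥ 40.5 W/(m·K). Survivors: sample P, sample F.
Convert each candidate to consistent units, then evaluate M:
  sample P: E = 138.9 GPa, ρ = 7070 kg/m³
  sample F: E = 103.2 GPa, ρ = 8660 kg/m³
  sample P: M = 0.732×10⁻³
  sample F: M = 0.542×10⁻³
Sample P ranks first.

sample P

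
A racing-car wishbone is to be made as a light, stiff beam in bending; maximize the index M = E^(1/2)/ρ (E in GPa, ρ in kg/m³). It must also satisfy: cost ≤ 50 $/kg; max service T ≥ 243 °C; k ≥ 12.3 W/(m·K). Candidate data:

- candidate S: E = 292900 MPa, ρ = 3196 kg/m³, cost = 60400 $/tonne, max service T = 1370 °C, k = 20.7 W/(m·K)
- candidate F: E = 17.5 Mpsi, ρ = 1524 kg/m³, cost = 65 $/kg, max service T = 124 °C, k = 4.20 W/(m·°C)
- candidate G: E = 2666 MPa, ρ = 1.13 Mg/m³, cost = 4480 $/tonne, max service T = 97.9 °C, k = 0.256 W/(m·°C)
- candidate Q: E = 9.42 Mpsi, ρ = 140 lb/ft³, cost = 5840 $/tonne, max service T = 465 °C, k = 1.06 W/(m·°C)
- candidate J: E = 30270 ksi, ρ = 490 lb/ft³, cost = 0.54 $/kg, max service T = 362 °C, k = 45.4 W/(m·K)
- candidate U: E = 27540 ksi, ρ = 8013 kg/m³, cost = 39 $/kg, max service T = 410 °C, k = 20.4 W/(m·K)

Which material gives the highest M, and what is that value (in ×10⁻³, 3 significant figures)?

candidate J, M = 1.84×10⁻³

Screen on constraints: cost ≤ 50 $/kg; max service T ≥ 243 °C; k ≥ 12.3 W/(m·K). Survivors: candidate J, candidate U.
In SI units:
  candidate J: E = 208.7 GPa, ρ = 7849 kg/m³
  candidate U: E = 189.9 GPa, ρ = 8013 kg/m³
  candidate J: M = 1.84×10⁻³
  candidate U: M = 1.72×10⁻³
Highest index: candidate J.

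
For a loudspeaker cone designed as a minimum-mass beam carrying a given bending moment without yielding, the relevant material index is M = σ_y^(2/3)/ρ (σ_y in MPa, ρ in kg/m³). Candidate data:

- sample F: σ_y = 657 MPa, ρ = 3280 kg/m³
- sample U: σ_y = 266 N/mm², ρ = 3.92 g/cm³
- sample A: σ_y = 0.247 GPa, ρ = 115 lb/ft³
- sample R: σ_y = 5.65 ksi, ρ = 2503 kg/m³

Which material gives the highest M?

Convert each candidate to consistent units, then evaluate M:
  sample F: σ_y = 657.0 MPa, ρ = 3280 kg/m³
  sample U: σ_y = 266.0 MPa, ρ = 3920 kg/m³
  sample A: σ_y = 247.0 MPa, ρ = 1842 kg/m³
  sample R: σ_y = 38.96 MPa, ρ = 2503 kg/m³
  sample F: M = 23.0×10⁻³
  sample A: M = 21.4×10⁻³
  sample U: M = 10.6×10⁻³
  sample R: M = 4.59×10⁻³
Sample F ranks first.

sample F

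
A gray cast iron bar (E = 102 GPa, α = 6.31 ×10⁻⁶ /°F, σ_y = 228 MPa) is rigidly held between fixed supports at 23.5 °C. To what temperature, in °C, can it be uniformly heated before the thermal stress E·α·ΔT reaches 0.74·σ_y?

α = 6.31×10⁻⁶/°F × 9/5 = 11.4×10⁻⁶/K.
E·α·ΔT = 168.7 MPa ⇒ ΔT = 168.7 / (102.0×10³ × 11.4×10⁻⁶) = 145.6 K.
T = 23.5 + 145.6 = 169.1 °C.

169 °C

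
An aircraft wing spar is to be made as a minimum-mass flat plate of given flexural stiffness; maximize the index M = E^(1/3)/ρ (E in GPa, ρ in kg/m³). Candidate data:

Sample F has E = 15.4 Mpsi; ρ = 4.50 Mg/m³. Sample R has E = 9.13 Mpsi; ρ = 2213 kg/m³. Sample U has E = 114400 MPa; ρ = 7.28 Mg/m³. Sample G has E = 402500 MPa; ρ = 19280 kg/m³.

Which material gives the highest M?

Convert each candidate to consistent units, then evaluate M:
  sample F: E = 106.2 GPa, ρ = 4500 kg/m³
  sample R: E = 62.95 GPa, ρ = 2213 kg/m³
  sample U: E = 114.4 GPa, ρ = 7280 kg/m³
  sample G: E = 402.5 GPa, ρ = 19280 kg/m³
  sample R: M = 1.80×10⁻³
  sample F: M = 1.05×10⁻³
  sample U: M = 0.667×10⁻³
  sample G: M = 0.383×10⁻³
Sample R has the largest M.

sample R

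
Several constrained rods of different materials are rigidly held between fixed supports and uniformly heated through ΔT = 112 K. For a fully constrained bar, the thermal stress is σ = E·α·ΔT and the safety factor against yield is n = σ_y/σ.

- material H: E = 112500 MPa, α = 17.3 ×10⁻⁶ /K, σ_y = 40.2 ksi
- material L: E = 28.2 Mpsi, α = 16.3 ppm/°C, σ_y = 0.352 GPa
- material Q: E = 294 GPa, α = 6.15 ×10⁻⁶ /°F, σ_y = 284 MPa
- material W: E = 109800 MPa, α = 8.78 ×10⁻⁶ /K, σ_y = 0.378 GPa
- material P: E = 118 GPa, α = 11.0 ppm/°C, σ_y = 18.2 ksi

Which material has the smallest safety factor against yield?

Per material, after unit conversion:
  material H: E = 112.5, α = 17.3, σ_y = 277.2 → σ = 218 MPa, n = 1.27
  material L: E = 194.4, α = 16.3, σ_y = 352.0 → σ = 355 MPa, n = 0.992
  material Q: E = 294.0, α = 11.1, σ_y = 284.0 → σ = 365 MPa, n = 0.779
  material W: E = 109.8, α = 8.78, σ_y = 378.0 → σ = 108 MPa, n = 3.50
  material P: E = 118.0, α = 11.0, σ_y = 125.5 → σ = 145 MPa, n = 0.863
Smallest n: material Q with n = 0.779.

material Q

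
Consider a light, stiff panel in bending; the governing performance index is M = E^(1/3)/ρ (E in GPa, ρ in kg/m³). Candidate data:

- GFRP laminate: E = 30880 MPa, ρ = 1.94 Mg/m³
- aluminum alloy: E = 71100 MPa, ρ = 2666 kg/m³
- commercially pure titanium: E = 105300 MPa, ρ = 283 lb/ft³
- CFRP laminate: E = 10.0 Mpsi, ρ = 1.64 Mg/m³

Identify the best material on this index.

Convert each candidate to consistent units, then evaluate M:
  GFRP laminate: E = 30.88 GPa, ρ = 1940 kg/m³
  aluminum alloy: E = 71.10 GPa, ρ = 2666 kg/m³
  commercially pure titanium: E = 105.3 GPa, ρ = 4533 kg/m³
  CFRP laminate: E = 68.95 GPa, ρ = 1640 kg/m³
  CFRP laminate: M = 2.50×10⁻³
  GFRP laminate: M = 1.62×10⁻³
  aluminum alloy: M = 1.55×10⁻³
  commercially pure titanium: M = 1.04×10⁻³
CFRP laminate has the largest M.

CFRP laminate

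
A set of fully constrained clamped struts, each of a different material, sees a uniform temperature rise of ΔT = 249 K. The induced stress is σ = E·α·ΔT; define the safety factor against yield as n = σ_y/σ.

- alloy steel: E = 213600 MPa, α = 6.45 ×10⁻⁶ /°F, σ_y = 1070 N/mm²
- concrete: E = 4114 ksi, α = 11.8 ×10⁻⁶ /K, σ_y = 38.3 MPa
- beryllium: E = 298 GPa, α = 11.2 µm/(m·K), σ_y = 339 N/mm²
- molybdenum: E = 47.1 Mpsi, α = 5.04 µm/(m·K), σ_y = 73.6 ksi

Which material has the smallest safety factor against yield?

With everything in SI (GPa, ×10⁻⁶/K, MPa):
  alloy steel: E = 213.6, α = 11.6, σ_y = 1070 → σ = 617 MPa, n = 1.73
  concrete: E = 28.37, α = 11.8, σ_y = 38.30 → σ = 83.3 MPa, n = 0.460
  beryllium: E = 298.0, α = 11.2, σ_y = 339.0 → σ = 831 MPa, n = 0.408
  molybdenum: E = 324.7, α = 5.04, σ_y = 507.5 → σ = 408 MPa, n = 1.25
Beryllium has the lowest safety factor, n = 0.408.

beryllium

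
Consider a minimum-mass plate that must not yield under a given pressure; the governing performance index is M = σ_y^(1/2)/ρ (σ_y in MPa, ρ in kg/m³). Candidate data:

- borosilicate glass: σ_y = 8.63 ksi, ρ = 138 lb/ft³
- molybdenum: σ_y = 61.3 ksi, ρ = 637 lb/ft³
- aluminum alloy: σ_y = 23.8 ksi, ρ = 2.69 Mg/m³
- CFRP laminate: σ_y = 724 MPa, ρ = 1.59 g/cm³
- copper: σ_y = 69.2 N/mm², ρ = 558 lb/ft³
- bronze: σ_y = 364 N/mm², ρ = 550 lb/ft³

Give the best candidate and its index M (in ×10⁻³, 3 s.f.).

CFRP laminate, M = 16.9×10⁻³

Putting every candidate on a common basis:
  borosilicate glass: σ_y = 59.50 MPa, ρ = 2211 kg/m³
  molybdenum: σ_y = 422.6 MPa, ρ = 10200 kg/m³
  aluminum alloy: σ_y = 164.1 MPa, ρ = 2690 kg/m³
  CFRP laminate: σ_y = 724.0 MPa, ρ = 1590 kg/m³
  copper: σ_y = 69.20 MPa, ρ = 8938 kg/m³
  bronze: σ_y = 364.0 MPa, ρ = 8810 kg/m³
  CFRP laminate: M = 16.9×10⁻³
  aluminum alloy: M = 4.76×10⁻³
  borosilicate glass: M = 3.49×10⁻³
  bronze: M = 2.17×10⁻³
  molybdenum: M = 2.01×10⁻³
  copper: M = 0.931×10⁻³
The maximum is for CFRP laminate.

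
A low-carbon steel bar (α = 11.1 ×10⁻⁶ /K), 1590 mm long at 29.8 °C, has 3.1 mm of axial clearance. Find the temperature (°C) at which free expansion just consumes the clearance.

205 °C

α·L₀·ΔT = 3.1 mm ⇒ ΔT = 3.1 / (11.1×10⁻⁶ × 1590.0) = 175.6 K.
T = 29.8 + 175.6 = 205.4 °C.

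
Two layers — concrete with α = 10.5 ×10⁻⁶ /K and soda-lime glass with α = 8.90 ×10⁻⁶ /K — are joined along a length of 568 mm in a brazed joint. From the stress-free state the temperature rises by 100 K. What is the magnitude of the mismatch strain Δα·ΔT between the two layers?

1.60×10⁻⁴

Δα = |10.5 − 8.90|×10⁻⁶/K = 1.60×10⁻⁶/K.
Mismatch strain = Δα·ΔT = 1.60×10⁻⁶ × 100.0 = 1.60×10⁻⁴.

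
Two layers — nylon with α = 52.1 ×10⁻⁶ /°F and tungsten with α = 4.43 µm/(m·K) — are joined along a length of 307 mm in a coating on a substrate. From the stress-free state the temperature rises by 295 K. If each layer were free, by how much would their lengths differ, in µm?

8090 µm

nylon: α = 52.1×10⁻⁶/°F × 9/5 = 93.8×10⁻⁶/K.
Δα = |93.8 − 4.43|×10⁻⁶/K = 89.3×10⁻⁶/K.
ΔL_mismatch = Δα·L·ΔT = 89.3×10⁻⁶ × 307.0 mm × 295.0 K = 8090 µm.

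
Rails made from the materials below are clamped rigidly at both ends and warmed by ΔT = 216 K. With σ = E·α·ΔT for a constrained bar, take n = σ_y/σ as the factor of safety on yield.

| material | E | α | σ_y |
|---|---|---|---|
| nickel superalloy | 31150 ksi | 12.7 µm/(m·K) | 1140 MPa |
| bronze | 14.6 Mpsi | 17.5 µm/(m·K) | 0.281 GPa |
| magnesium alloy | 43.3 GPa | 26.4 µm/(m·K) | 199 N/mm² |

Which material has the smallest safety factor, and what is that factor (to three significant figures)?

bronze, n = 0.738

With everything in SI (GPa, ×10⁻⁶/K, MPa):
  nickel superalloy: E = 214.8, α = 12.7, σ_y = 1140 → σ = 589 MPa, n = 1.93
  bronze: E = 100.7, α = 17.5, σ_y = 281.0 → σ = 381 MPa, n = 0.738
  magnesium alloy: E = 43.30, α = 26.4, σ_y = 199.0 → σ = 247 MPa, n = 0.806
The minimum is bronze at n = 0.738.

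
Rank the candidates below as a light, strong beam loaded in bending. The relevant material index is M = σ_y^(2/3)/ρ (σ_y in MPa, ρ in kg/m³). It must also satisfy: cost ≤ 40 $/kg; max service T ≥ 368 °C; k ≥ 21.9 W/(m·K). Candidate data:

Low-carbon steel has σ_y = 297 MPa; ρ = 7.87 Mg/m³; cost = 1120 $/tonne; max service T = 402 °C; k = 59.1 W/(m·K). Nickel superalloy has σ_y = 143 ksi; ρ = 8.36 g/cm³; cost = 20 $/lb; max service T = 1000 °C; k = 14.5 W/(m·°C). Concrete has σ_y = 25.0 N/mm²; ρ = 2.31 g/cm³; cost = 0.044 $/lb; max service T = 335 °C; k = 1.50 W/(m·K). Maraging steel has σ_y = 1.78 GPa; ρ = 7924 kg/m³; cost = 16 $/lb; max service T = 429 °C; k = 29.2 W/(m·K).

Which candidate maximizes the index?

maraging steel

Screen on constraints: cost ≤ 40 $/kg; max service T ≥ 368 °C; k ≥ 21.9 W/(m·K). Survivors: low-carbon steel, maraging steel.
Putting every candidate on a common basis:
  low-carbon steel: σ_y = 297.0 MPa, ρ = 7870 kg/m³
  maraging steel: σ_y = 1780 MPa, ρ = 7924 kg/m³
  maraging steel: M = 18.5×10⁻³
  low-carbon steel: M = 5.66×10⁻³
The maximum is for maraging steel.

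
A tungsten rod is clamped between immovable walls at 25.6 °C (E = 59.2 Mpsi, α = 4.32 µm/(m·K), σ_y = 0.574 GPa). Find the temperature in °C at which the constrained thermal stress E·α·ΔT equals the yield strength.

351 °C

E = 59.2 Mpsi = 408.2 GPa.
σ_y = 0.574 GPa = 574.0 MPa.
E·α·ΔT = 574.0 MPa ⇒ ΔT = 574.0 / (408.2×10³ × 4.32×10⁻⁶) = 325.5 K.
T = 25.6 + 325.5 = 351.1 °C.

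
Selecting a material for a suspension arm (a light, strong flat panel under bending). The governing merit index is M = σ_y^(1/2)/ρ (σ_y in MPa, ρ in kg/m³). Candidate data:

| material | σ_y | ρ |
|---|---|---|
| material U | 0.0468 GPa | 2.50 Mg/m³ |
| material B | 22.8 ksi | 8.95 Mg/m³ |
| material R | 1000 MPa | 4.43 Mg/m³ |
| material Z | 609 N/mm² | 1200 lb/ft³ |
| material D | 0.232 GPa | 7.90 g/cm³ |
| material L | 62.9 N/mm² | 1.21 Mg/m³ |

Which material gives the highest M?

Putting every candidate on a common basis:
  material U: σ_y = 46.80 MPa, ρ = 2500 kg/m³
  material B: σ_y = 157.2 MPa, ρ = 8950 kg/m³
  material R: σ_y = 1000 MPa, ρ = 4430 kg/m³
  material Z: σ_y = 609.0 MPa, ρ = 19220 kg/m³
  material D: σ_y = 232.0 MPa, ρ = 7900 kg/m³
  material L: σ_y = 62.90 MPa, ρ = 1210 kg/m³
  material R: M = 7.14×10⁻³
  material L: M = 6.55×10⁻³
  material U: M = 2.74×10⁻³
  material D: M = 1.93×10⁻³
  material B: M = 1.40×10⁻³
  material Z: M = 1.28×10⁻³
Highest index: material R.

material R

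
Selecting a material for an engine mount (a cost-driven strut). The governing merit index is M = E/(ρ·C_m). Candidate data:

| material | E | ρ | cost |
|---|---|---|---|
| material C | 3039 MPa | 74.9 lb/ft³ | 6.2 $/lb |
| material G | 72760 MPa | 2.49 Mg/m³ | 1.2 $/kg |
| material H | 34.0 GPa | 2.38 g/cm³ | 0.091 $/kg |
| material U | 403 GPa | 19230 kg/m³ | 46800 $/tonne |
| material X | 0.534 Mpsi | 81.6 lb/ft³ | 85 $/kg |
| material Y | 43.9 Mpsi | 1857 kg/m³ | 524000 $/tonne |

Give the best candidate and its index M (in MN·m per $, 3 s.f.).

Convert each candidate to consistent units, then evaluate M:
  material C: E = 3.039 GPa, ρ = 1200 kg/m³, cost = 13.67 $/kg
  material G: E = 72.76 GPa, ρ = 2490 kg/m³, cost = 1.200 $/kg
  material H: E = 34.00 GPa, ρ = 2380 kg/m³, cost = 0.09100 $/kg
  material U: E = 403.0 GPa, ρ = 19230 kg/m³, cost = 46.80 $/kg
  material X: E = 3.682 GPa, ρ = 1307 kg/m³, cost = 85.00 $/kg
  material Y: E = 302.7 GPa, ρ = 1857 kg/m³, cost = 524.0 $/kg
  material H: M = 157 MN·m per $
  material G: M = 24.4 MN·m per $
  material U: M = 0.448 MN·m per $
  material Y: M = 0.311 MN·m per $
  material C: M = 0.185 MN·m per $
  material X: M = 0.0331 MN·m per $
Material H has the largest M.

material H, M = 157 MN·m per $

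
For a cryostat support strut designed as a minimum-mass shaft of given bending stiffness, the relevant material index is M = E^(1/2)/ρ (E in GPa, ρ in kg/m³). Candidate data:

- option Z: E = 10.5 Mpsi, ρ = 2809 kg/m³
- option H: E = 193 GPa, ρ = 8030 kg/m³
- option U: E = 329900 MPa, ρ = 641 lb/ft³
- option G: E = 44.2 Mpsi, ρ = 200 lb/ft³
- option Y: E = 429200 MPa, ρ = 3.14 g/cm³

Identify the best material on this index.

option Y

After converting to SI:
  option Z: E = 72.39 GPa, ρ = 2809 kg/m³
  option H: E = 193.0 GPa, ρ = 8030 kg/m³
  option U: E = 329.9 GPa, ρ = 10270 kg/m³
  option G: E = 304.7 GPa, ρ = 3204 kg/m³
  option Y: E = 429.2 GPa, ρ = 3140 kg/m³
  option Y: M = 6.60×10⁻³
  option G: M = 5.45×10⁻³
  option Z: M = 3.03×10⁻³
  option U: M = 1.77×10⁻³
  option H: M = 1.73×10⁻³
Option Y ranks first.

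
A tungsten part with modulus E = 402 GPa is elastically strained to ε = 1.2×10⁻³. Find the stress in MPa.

482 MPa

σ = E·ε = 402000 MPa × 1.2×10⁻³ = 482 MPa.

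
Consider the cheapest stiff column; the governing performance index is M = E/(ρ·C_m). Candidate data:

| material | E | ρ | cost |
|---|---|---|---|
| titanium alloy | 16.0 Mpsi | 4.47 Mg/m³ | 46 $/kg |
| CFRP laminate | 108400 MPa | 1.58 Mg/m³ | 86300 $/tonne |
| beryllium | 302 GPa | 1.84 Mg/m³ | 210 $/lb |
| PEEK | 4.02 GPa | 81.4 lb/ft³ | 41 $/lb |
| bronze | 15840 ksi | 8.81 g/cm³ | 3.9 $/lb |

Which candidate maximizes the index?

Normalizing units and computing the index:
  titanium alloy: E = 110.3 GPa, ρ = 4470 kg/m³, cost = 46.00 $/kg
  CFRP laminate: E = 108.4 GPa, ρ = 1580 kg/m³, cost = 86.30 $/kg
  beryllium: E = 302.0 GPa, ρ = 1840 kg/m³, cost = 463.0 $/kg
  PEEK: E = 4.020 GPa, ρ = 1304 kg/m³, cost = 90.39 $/kg
  bronze: E = 109.2 GPa, ρ = 8810 kg/m³, cost = 8.598 $/kg
  bronze: M = 1.44 MN·m per $
  CFRP laminate: M = 0.795 MN·m per $
  titanium alloy: M = 0.537 MN·m per $
  beryllium: M = 0.355 MN·m per $
  PEEK: M = 0.0341 MN·m per $
The maximum is for bronze.

bronze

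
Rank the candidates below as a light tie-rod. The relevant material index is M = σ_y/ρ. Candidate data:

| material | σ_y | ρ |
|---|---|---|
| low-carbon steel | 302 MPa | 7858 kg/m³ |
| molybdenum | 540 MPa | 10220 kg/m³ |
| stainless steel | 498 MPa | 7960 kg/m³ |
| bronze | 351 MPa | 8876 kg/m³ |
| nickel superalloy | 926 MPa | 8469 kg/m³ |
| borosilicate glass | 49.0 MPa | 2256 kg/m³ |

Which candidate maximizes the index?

Computing M directly (units already consistent):
  nickel superalloy: M = 109 kN·m/kg
  stainless steel: M = 62.6 kN·m/kg
  molybdenum: M = 52.8 kN·m/kg
  bronze: M = 39.5 kN·m/kg
  low-carbon steel: M = 38.4 kN·m/kg
  borosilicate glass: M = 21.7 kN·m/kg
Nickel superalloy has the largest M.

nickel superalloy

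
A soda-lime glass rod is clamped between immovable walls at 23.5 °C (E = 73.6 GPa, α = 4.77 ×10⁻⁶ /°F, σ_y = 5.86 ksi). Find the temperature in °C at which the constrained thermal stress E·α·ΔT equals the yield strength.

87.4 °C

α = 4.77×10⁻⁶/°F × 9/5 = 8.59×10⁻⁶/K.
σ_y = 5.86 ksi = 40.40 MPa.
E·α·ΔT = 40.40 MPa ⇒ ΔT = 40.40 / (73.60×10³ × 8.59×10⁻⁶) = 63.94 K.
T = 23.5 + 63.94 = 87.44 °C.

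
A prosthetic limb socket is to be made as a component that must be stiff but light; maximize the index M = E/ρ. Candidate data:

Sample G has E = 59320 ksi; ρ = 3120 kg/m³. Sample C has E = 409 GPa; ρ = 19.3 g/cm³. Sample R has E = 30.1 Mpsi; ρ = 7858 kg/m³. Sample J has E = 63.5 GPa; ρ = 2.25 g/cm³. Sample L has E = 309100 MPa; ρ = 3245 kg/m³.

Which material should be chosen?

Convert each candidate to consistent units, then evaluate M:
  sample G: E = 409.0 GPa, ρ = 3120 kg/m³
  sample C: E = 409.0 GPa, ρ = 19300 kg/m³
  sample R: E = 207.5 GPa, ρ = 7858 kg/m³
  sample J: E = 63.50 GPa, ρ = 2250 kg/m³
  sample L: E = 309.1 GPa, ρ = 3245 kg/m³
  sample G: M = 131 MN·m/kg
  sample L: M = 95.3 MN·m/kg
  sample J: M = 28.2 MN·m/kg
  sample R: M = 26.4 MN·m/kg
  sample C: M = 21.2 MN·m/kg
Sample G ranks first.

sample G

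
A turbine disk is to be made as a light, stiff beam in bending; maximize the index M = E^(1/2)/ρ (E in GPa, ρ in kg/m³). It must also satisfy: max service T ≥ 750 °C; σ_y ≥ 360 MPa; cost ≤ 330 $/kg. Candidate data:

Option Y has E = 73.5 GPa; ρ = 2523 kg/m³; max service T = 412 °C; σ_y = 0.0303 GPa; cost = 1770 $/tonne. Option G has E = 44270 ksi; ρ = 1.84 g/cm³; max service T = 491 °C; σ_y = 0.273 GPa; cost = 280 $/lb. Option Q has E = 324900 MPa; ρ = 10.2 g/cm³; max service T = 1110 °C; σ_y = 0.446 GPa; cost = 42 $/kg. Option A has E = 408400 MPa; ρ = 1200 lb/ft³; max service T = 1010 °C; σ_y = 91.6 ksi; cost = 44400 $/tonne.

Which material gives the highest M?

option Q

Screen on constraints: max service T ≥ 750 °C; σ_y ≥ 360 MPa; cost ≤ 330 $/kg. Survivors: option Q, option A.
Putting every candidate on a common basis:
  option Q: E = 324.9 GPa, ρ = 10200 kg/m³
  option A: E = 408.4 GPa, ρ = 19220 kg/m³
  option Q: M = 1.77×10⁻³
  option A: M = 1.05×10⁻³
The maximum is for option Q.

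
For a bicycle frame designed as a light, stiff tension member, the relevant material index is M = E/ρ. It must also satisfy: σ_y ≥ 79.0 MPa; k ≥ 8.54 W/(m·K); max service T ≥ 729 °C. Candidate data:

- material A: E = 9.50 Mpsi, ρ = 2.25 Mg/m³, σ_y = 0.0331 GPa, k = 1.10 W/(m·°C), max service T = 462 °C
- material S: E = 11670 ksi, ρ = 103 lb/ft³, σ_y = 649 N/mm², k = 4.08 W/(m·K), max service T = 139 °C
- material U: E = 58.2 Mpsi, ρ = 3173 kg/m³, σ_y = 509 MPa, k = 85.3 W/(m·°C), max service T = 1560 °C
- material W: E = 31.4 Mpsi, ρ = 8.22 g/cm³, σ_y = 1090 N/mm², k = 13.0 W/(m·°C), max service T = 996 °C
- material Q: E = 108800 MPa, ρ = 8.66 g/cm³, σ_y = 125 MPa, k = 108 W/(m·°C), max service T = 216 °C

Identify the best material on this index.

material U

Screen on constraints: σ_y ≥ 79.0 MPa; k ≥ 8.54 W/(m·K); max service T ≥ 729 °C. Survivors: material U, material W.
Putting every candidate on a common basis:
  material U: E = 401.3 GPa, ρ = 3173 kg/m³
  material W: E = 216.5 GPa, ρ = 8220 kg/m³
  material U: M = 126 MN·m/kg
  material W: M = 26.3 MN·m/kg
Highest index: material U.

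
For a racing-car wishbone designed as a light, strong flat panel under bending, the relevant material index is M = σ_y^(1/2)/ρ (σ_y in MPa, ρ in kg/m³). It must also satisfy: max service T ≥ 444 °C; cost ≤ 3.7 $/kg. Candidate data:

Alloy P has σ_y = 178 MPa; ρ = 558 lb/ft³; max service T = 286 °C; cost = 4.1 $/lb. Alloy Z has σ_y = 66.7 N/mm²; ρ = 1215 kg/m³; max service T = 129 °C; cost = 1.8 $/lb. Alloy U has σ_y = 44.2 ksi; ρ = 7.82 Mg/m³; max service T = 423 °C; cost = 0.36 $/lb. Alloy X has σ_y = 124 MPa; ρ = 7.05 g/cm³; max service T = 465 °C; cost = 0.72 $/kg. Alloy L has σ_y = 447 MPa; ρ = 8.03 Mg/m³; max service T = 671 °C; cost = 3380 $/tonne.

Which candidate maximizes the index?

alloy L

Screen on constraints: max service T ≥ 444 °C; cost ≤ 3.7 $/kg. Survivors: alloy X, alloy L.
Putting every candidate on a common basis:
  alloy X: σ_y = 124.0 MPa, ρ = 7050 kg/m³
  alloy L: σ_y = 447.0 MPa, ρ = 8030 kg/m³
  alloy L: M = 2.63×10⁻³
  alloy X: M = 1.58×10⁻³
Alloy L has the largest M.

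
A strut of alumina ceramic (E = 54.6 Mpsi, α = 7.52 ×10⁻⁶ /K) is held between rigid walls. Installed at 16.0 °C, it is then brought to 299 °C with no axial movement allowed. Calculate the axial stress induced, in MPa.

801 MPa

E = 54.6 Mpsi = 376.5 GPa.
ΔT = 283.0 K. Constrained thermal stress σ = E·α·ΔT = 376.5×10³ MPa × 7.52×10⁻⁶ × 283.0 = 801 MPa (compressive).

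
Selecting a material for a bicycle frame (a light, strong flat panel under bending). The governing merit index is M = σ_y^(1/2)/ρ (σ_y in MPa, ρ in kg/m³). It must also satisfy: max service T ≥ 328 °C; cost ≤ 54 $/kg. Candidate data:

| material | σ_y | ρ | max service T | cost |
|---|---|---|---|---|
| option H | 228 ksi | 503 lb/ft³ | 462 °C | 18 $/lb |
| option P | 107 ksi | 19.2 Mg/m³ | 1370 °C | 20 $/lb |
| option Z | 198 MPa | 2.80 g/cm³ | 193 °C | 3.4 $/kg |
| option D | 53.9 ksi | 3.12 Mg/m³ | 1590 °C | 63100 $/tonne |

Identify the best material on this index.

Screen on constraints: max service T ≥ 328 °C; cost ≤ 54 $/kg. Survivors: option H, option P.
After converting to SI:
  option H: σ_y = 1572 MPa, ρ = 8057 kg/m³
  option P: σ_y = 737.7 MPa, ρ = 19200 kg/m³
  option H: M = 4.92×10⁻³
  option P: M = 1.41×10⁻³
Option H ranks first.

option H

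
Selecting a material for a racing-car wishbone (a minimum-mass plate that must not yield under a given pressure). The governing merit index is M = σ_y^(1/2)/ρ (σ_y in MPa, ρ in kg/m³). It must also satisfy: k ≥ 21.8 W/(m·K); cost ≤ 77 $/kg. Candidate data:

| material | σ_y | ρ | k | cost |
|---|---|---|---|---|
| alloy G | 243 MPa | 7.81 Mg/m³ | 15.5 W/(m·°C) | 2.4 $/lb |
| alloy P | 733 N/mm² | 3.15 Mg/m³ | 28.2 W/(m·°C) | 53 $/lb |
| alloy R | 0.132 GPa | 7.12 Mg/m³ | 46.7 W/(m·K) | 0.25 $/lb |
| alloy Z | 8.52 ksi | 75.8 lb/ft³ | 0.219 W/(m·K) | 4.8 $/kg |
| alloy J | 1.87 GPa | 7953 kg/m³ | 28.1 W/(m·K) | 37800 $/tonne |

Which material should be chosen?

Screen on constraints: k ≥ 21.8 W/(m·K); cost ≤ 77 $/kg. Survivors: alloy R, alloy J.
Putting every candidate on a common basis:
  alloy R: σ_y = 132.0 MPa, ρ = 7120 kg/m³
  alloy J: σ_y = 1870 MPa, ρ = 7953 kg/m³
  alloy J: M = 5.44×10⁻³
  alloy R: M = 1.61×10⁻³
The maximum is for alloy J.

alloy J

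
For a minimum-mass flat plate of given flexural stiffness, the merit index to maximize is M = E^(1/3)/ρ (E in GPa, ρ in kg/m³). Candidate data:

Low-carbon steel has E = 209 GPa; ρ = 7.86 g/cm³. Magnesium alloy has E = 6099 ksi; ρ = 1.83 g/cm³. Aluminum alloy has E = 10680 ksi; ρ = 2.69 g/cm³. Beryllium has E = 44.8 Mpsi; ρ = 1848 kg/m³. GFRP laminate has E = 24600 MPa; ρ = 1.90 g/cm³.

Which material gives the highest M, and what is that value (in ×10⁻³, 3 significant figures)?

beryllium, M = 3.66×10⁻³

Convert each candidate to consistent units, then evaluate M:
  low-carbon steel: E = 209.0 GPa, ρ = 7860 kg/m³
  magnesium alloy: E = 42.05 GPa, ρ = 1830 kg/m³
  aluminum alloy: E = 73.64 GPa, ρ = 2690 kg/m³
  beryllium: E = 308.9 GPa, ρ = 1848 kg/m³
  GFRP laminate: E = 24.60 GPa, ρ = 1900 kg/m³
  beryllium: M = 3.66×10⁻³
  magnesium alloy: M = 1.90×10⁻³
  aluminum alloy: M = 1.56×10⁻³
  GFRP laminate: M = 1.53×10⁻³
  low-carbon steel: M = 0.755×10⁻³
The maximum is for beryllium.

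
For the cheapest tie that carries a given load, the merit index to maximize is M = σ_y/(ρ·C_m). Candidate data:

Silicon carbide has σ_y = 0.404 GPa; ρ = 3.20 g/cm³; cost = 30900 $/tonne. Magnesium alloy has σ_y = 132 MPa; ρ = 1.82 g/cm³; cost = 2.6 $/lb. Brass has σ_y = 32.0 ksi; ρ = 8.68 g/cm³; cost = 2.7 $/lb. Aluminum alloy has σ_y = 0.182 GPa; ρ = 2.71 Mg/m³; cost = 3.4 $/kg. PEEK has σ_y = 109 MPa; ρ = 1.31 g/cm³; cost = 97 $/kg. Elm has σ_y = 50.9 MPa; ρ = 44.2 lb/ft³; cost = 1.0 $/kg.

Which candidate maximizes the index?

Normalizing units and computing the index:
  silicon carbide: σ_y = 404.0 MPa, ρ = 3200 kg/m³, cost = 30.90 $/kg
  magnesium alloy: σ_y = 132.0 MPa, ρ = 1820 kg/m³, cost = 5.732 $/kg
  brass: σ_y = 220.6 MPa, ρ = 8680 kg/m³, cost = 5.952 $/kg
  aluminum alloy: σ_y = 182.0 MPa, ρ = 2710 kg/m³, cost = 3.400 $/kg
  PEEK: σ_y = 109.0 MPa, ρ = 1310 kg/m³, cost = 97.00 $/kg
  elm: σ_y = 50.90 MPa, ρ = 708.0 kg/m³, cost = 1.000 $/kg
  elm: M = 71.9 kN·m per $
  aluminum alloy: M = 19.8 kN·m per $
  magnesium alloy: M = 12.7 kN·m per $
  brass: M = 4.27 kN·m per $
  silicon carbide: M = 4.09 kN·m per $
  PEEK: M = 0.858 kN·m per $
Highest index: elm.

elm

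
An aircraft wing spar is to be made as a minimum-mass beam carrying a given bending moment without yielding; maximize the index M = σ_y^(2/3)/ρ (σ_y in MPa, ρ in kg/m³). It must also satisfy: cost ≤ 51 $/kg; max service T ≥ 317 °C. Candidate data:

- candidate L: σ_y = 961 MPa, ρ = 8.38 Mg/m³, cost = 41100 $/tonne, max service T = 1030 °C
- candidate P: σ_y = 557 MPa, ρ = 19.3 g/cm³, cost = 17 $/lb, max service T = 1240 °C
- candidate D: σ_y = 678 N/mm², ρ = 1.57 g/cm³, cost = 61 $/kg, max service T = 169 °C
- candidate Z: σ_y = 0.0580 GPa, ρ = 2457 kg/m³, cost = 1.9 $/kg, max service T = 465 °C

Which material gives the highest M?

Screen on constraints: cost ≤ 51 $/kg; max service T ≥ 317 °C. Survivors: candidate L, candidate P, candidate Z.
In SI units:
  candidate L: σ_y = 961.0 MPa, ρ = 8380 kg/m³
  candidate P: σ_y = 557.0 MPa, ρ = 19300 kg/m³
  candidate Z: σ_y = 58.00 MPa, ρ = 2457 kg/m³
  candidate L: M = 11.6×10⁻³
  candidate Z: M = 6.10×10⁻³
  candidate P: M = 3.51×10⁻³
Candidate L ranks first.

candidate L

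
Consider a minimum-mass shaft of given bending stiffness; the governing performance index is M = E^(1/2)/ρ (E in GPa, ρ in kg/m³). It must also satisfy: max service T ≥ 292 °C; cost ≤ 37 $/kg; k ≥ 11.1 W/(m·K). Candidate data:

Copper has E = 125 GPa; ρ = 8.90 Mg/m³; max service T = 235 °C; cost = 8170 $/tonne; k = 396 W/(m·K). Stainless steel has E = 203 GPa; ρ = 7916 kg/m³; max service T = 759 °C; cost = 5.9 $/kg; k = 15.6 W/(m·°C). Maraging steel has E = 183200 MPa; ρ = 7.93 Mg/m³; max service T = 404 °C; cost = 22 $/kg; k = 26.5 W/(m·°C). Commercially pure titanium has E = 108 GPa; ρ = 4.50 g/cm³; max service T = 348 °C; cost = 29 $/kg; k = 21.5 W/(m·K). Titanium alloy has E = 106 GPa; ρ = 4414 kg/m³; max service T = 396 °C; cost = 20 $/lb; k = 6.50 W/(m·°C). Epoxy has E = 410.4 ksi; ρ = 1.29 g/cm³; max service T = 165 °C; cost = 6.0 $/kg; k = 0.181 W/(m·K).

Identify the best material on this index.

Screen on constraints: max service T ≥ 292 °C; cost ≤ 37 $/kg; k ≥ 11.1 W/(m·K). Survivors: stainless steel, maraging steel, commercially pure titanium.
Convert each candidate to consistent units, then evaluate M:
  stainless steel: E = 203.0 GPa, ρ = 7916 kg/m³
  maraging steel: E = 183.2 GPa, ρ = 7930 kg/m³
  commercially pure titanium: E = 108.0 GPa, ρ = 4500 kg/m³
  commercially pure titanium: M = 2.31×10⁻³
  stainless steel: M = 1.80×10⁻³
  maraging steel: M = 1.71×10⁻³
The maximum is for commercially pure titanium.

commercially pure titanium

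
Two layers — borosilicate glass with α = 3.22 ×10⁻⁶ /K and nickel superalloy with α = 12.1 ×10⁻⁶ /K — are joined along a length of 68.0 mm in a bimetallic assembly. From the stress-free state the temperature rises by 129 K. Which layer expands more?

nickel superalloy

α(borosilicate glass) = 3.22×10⁻⁶/K vs α(nickel superalloy) = 12.1×10⁻⁶/K.
Higher α expands more for the same ΔT: nickel superalloy.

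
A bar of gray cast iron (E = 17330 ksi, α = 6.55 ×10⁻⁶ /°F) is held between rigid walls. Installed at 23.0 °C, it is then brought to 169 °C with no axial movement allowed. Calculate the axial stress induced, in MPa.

E = 17330 ksi = 119.5 GPa.
α = 6.55×10⁻⁶/°F × 9/5 = 11.8×10⁻⁶/K.
ΔT = 146.0 K. Constrained thermal stress σ = E·α·ΔT = 119.5×10³ MPa × 11.8×10⁻⁶ × 146.0 = 206 MPa (compressive).

206 MPa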